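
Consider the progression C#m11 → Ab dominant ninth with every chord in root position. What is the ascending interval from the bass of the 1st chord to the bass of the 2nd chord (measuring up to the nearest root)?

The roots are C# and Ab.
From C# to Ab: 7 semitones over a sixth = diminished.

diminished sixth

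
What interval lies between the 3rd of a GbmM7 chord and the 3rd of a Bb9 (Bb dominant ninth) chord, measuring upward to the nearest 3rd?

A3

The 3rd of GbmM7 is Bbb; the 3rd of Bb9 (Bb dominant ninth) is D.
3 letter names make it a third; at 5 semitones (a half step wider than major) the quality is augmented.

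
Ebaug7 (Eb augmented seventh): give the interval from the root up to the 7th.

The chord tones of Eb augmented seventh are Eb G B Db.
That puts Eb below Db.
7 letter names make it a seventh; at 10 semitones (a half step narrower than major) the quality is minor.

minor 7th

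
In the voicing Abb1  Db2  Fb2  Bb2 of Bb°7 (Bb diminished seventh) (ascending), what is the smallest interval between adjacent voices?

Adjacent intervals: Abb1→Db2 = augmented fourth; Db2→Fb2 = minor third; Fb2→Bb2 = augmented fourth.
The smallest is Db2 to Fb2, a minor third (3 semitones).

minor third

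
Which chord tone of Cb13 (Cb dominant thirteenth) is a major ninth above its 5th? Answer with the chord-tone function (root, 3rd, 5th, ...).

Cb13: Cb–Eb–Gb–Bbb–Db–Ab.
The 5th is Gb. A major ninth above Gb is Ab.
Ab is the chord's 13th.

13th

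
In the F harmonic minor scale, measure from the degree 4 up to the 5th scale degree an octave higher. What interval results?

major ninth

The scale runs F G Ab Bb C Db E.
So we need the interval from Bb up to C.
Bb up to C spans 9 letter names and 14 semitones — a major ninth.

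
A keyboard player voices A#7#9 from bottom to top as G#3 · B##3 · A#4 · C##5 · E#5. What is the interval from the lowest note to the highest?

major thirteenth

The outer voices are G#3 and E#5.
From G# to E# is 21 semitones, exactly the major thirteenth.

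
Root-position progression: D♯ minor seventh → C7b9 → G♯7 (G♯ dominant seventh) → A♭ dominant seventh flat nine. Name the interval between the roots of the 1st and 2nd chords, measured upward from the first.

The roots are D♯ and C.
7 letter names make it a seventh; at 9 semitones (a whole step narrower than major) the quality is diminished.

d7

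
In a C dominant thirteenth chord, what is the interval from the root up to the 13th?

major 13th

C13 (C dominant thirteenth): C-E-G-Bb-D-A.
So we need the interval from C up to A.
C up to A spans 13 letter names and 21 semitones — a major thirteenth.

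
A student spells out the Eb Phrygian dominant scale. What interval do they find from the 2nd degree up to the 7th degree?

The scale runs Eb Fb G Ab Bb Cb Db.
2nd degree = Fb; scale degree 7 = Db.
From Fb to Db is 9 semitones, exactly the major sixth.

major sixth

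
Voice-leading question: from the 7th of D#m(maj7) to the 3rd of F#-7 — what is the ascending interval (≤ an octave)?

d6

D#m(maj7) has C## as its 7th, and F#-7 has A as its 3rd.
6 letter names make it a sixth; at 7 semitones (a whole step narrower than major) the quality is diminished.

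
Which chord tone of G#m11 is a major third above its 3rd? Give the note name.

The chord tones of G#m11 are G#-B-D#-F#-A#-C#.
The 3rd is B. A major third above B is D#.
D# is the chord's 5th.

D#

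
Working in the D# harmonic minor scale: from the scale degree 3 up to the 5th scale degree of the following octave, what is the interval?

The scale runs D# E# F# G# A# B C##.
The scale degree 3 is F# and the degree 5 (up an octave) is A#.
Counting 10 letters and 16 half steps from F# gives a major tenth.

major tenth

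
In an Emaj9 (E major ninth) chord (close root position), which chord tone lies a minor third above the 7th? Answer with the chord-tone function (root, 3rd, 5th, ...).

The chord tones of E major ninth are E, G#, B, D#, F#.
The 7th is D#. A minor third above D# is F#.
F# is the chord's 9th.

9th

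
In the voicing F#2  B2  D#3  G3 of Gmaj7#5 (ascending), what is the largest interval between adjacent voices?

Adjacent intervals: F#2→B2 = perfect fourth; B2→D#3 = major third; D#3→G3 = diminished fourth.
The largest is F#2 to B2, a perfect fourth (5 semitones).

perfect 4th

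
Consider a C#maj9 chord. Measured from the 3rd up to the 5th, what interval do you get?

Spelling the chord: C#–E#–G#–B#–D#.
That puts E# below G#.
From E# to G#: 3 semitones over a third = minor.

minor third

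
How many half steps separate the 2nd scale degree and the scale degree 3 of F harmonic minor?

1

The scale is F G Ab Bb C Db E.
G up to Ab is a minor second — 1 semitone.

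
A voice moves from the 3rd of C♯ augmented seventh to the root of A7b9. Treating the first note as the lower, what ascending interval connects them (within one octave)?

C♯ augmented seventh has E♯ as its 3rd, and A7b9 has A as its root.
4 letter names make it a fourth; at 4 semitones (a half step narrower than perfect) the quality is diminished.

d4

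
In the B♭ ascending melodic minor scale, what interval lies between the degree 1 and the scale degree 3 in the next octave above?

The scale runs B♭ C D♭ E♭ F G A.
Degree 1 = B♭; 3rd scale degree (up an octave) = D♭.
B♭ up to D♭ is 15 semitones, a half step narrower than a major tenth, so the interval is minor.

minor tenth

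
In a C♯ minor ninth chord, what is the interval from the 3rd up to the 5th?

The chord tones of C♯m9 are C♯ E G♯ B D♯.
That puts E below G♯.
Counting 3 letters and 4 half steps from E gives a major third.

major third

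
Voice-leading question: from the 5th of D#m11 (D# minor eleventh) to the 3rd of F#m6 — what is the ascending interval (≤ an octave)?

diminished octave

The 5th of D#m11 (D# minor eleventh) is A#; the 3rd of F#m6 is A.
From A# to A: 11 semitones over an octave = diminished.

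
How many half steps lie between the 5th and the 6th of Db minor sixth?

2

The chord tones of Db minor sixth are Db–Fb–Ab–Bb.
Ab to Bb is a major second: 2 semitones.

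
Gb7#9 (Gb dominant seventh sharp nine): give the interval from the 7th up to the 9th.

Gb dominant seventh sharp nine is spelled Gb, Bb, Db, Fb, A.
So we need the interval from Fb up to A.
Fb up to A is 5 semitones, a half step wider than a major third, so the interval is augmented.

A3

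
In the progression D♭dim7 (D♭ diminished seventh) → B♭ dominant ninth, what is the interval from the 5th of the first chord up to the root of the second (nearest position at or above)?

augmented second

D♭dim7 (D♭ diminished seventh) has A𝄫 as its 5th, and B♭ dominant ninth has B♭ as its root.
2 letter names make it a second; at 3 semitones (a half step wider than major) the quality is augmented.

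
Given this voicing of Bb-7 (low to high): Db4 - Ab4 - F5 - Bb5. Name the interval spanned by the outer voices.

The outer voices are Db4 and Bb5.
From Db to Bb is 21 semitones, exactly the major thirteenth.

major 13th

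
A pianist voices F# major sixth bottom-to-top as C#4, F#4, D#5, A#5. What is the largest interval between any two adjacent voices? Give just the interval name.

Adjacent intervals: C#4→F#4 = perfect fourth; F#4→D#5 = major sixth; D#5→A#5 = perfect fifth.
The largest is F#4 to D#5, a major sixth (9 semitones).

major sixth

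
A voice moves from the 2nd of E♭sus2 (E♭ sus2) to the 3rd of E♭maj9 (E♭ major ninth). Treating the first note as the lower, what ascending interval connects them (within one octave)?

major 2nd

E♭sus2 (E♭ sus2) has F as its 2nd, and E♭maj9 (E♭ major ninth) has G as its 3rd.
F up to G spans 2 letter names and 2 semitones — a major second.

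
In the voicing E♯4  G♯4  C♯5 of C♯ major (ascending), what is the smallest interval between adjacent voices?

m3

Adjacent intervals: E♯4→G♯4 = minor third; G♯4→C♯5 = perfect fourth.
The smallest is E♯4 to G♯4, a minor third (3 semitones).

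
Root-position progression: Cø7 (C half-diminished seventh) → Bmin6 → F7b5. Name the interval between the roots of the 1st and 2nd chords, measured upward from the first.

The roots are C and B.
C up to B spans 7 letter names and 11 semitones — a major seventh.

major seventh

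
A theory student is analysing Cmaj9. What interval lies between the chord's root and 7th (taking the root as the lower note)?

M7

Spelling the chord: C-E-G-B-D.
So we need the interval from C up to B.
Counting 7 letters and 11 half steps from C gives a major seventh.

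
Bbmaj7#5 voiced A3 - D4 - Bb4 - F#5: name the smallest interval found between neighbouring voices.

Adjacent intervals: A3→D4 = perfect fourth; D4→Bb4 = minor sixth; Bb4→F#5 = augmented fifth.
The smallest is A3 to D4, a perfect fourth (5 semitones).

perfect fourth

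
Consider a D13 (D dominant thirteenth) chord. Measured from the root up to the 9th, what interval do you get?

D13: D F♯ A C E B.
That puts D below E.
D up to E spans 9 letter names and 14 semitones — a major ninth.

major ninth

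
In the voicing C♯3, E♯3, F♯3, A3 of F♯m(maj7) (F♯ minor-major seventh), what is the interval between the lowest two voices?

M3

Those voices are C♯3 and E♯3.
C♯ up to E♯ spans 3 letter names and 4 semitones — a major third.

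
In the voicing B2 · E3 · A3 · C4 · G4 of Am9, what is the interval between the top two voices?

perfect fifth

Those voices are C4 and G4.
From C to G is 7 semitones, exactly the perfect fifth.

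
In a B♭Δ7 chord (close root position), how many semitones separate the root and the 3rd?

B♭ major seventh: B♭–D–F–A.
B♭ to D is a major third: 4 semitones.

4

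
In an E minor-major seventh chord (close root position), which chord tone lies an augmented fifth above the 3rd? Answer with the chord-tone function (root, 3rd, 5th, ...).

7th

Em(maj7) (E minor-major seventh): E, G, B, D#.
The 3rd is G. An augmented fifth above G is D#.
D# is the chord's 7th.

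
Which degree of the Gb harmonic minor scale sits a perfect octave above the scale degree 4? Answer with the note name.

Cb

The scale is Gb Ab Bbb Cb Db Ebb F.
The scale degree 4 is Cb; a perfect octave above that is Cb — scale degree 4.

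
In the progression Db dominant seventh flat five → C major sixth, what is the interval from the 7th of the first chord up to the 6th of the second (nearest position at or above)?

Db dominant seventh flat five has Cb as its 7th, and C major sixth has A as its 6th.
Cb up to A is 10 semitones, a half step wider than a major sixth, so the interval is augmented.

augmented sixth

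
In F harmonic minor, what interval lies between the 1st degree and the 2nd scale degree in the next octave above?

major ninth

Spelling F harmonic minor: F G A♭ B♭ C D♭ E.
1st degree = F; 2nd scale degree (up an octave) = G.
F up to G spans 9 letter names and 14 semitones — a major ninth.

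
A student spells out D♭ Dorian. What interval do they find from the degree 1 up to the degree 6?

D♭ dorian: D♭ E♭ F♭ G♭ A♭ B♭ C♭.
Degree 1 = D♭; degree 6 = B♭.
From D♭ to B♭ is 9 semitones, exactly the major sixth.

major sixth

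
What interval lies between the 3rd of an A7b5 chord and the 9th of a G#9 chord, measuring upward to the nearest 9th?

A7b5 has C# as its 3rd, and G#9 has A# as its 9th.
Counting 6 letters and 9 half steps from C# gives a major sixth.

M6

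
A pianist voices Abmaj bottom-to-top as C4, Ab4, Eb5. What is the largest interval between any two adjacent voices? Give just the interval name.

m6

Adjacent intervals: C4→Ab4 = minor sixth; Ab4→Eb5 = perfect fifth.
The largest is C4 to Ab4, a minor sixth (8 semitones).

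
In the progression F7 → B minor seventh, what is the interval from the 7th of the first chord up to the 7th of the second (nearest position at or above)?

F7 has E♭ as its 7th, and B minor seventh has A as its 7th.
4 letter names make it a fourth; at 6 semitones (a half step wider than perfect) the quality is augmented.

augmented fourth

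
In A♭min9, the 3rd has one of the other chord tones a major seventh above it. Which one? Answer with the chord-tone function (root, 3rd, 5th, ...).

The chord tones of A♭m9 (A♭ minor ninth) are A♭, C♭, E♭, G♭, B♭.
The 3rd is C♭. A major seventh above C♭ is B♭.
B♭ is the chord's 9th.

9th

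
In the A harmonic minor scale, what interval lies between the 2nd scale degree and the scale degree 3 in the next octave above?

minor ninth

A harmonic minor: A B C D E F G#.
That puts B below C.
From B to C: 13 semitones over a ninth = minor.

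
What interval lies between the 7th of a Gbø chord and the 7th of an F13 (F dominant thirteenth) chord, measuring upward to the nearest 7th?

The 7th of Gbø is Fb; the 7th of F13 (F dominant thirteenth) is Eb.
From Fb to Eb is 11 semitones, exactly the major seventh.

M7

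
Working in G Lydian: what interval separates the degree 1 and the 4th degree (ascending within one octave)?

G lydian: G A B C# D E F#.
That puts G below C#.
4 letter names make it a fourth; at 6 semitones (a half step wider than perfect) the quality is augmented.

augmented fourth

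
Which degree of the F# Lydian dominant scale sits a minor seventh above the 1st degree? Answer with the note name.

E

The scale is F# G# A# B# C# D# E.
The 1st degree is F#; a minor seventh above that is E — scale degree 7.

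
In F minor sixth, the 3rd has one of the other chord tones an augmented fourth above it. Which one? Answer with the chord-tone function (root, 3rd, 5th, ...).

Fmin6 (F minor sixth): F, Ab, C, D.
The 3rd is Ab. An augmented fourth above Ab is D.
D is the chord's 6th.

6th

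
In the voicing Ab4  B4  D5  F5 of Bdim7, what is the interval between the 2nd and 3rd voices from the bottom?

minor third

Those voices are B4 and D5.
3 letter names make it a third; at 3 semitones (a half step narrower than major) the quality is minor.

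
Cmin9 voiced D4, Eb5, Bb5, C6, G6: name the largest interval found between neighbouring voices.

minor ninth

Adjacent intervals: D4→Eb5 = minor ninth; Eb5→Bb5 = perfect fifth; Bb5→C6 = major second; C6→G6 = perfect fifth.
The largest is D4 to Eb5, a minor ninth (13 semitones).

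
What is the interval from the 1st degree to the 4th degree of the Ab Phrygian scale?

perfect fourth

Spelling the Ab Phrygian scale: Ab Bbb Cb Db Eb Fb Gb.
1st degree = Ab; degree 4 = Db.
From Ab to Db is 5 semitones, exactly the perfect fourth.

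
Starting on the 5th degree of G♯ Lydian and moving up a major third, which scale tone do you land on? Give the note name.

The scale is G♯ A♯ B♯ C𝄪 D♯ E♯ F𝄪.
The 5th degree is D♯; a major third above that is F𝄪 — scale degree 7.

F##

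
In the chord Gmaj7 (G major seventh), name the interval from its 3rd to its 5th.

minor 3rd

GΔ7 (G major seventh): G-B-D-F♯.
That puts B below D.
3 letter names make it a third; at 3 semitones (a half step narrower than major) the quality is minor.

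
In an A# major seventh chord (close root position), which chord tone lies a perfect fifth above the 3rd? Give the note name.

G##

A#maj7: A# C## E# G##.
The 3rd is C##. A perfect fifth above C## is G##.
G## is the chord's 7th.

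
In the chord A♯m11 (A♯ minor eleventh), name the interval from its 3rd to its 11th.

M9

The chord tones of A♯m11 are A♯ C♯ E♯ G♯ B♯ D♯.
The 3rd is C♯ and the 11th is D♯.
Counting 9 letters and 14 half steps from C♯ gives a major ninth.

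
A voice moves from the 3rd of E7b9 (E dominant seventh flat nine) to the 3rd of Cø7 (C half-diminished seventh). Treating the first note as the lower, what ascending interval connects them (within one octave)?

E7b9 (E dominant seventh flat nine) has G# as its 3rd, and Cø7 (C half-diminished seventh) has Eb as its 3rd.
From G# to Eb: 7 semitones over a sixth = diminished.

d6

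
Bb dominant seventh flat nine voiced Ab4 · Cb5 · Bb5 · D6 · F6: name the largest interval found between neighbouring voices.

Adjacent intervals: Ab4→Cb5 = minor third; Cb5→Bb5 = major seventh; Bb5→D6 = major third; D6→F6 = minor third.
The largest is Cb5 to Bb5, a major seventh (11 semitones).

major 7th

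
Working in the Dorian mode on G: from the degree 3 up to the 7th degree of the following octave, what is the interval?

perfect twelfth

The scale runs G A B♭ C D E F.
So we need the interval from B♭ up to F.
B♭ up to F spans 12 letter names and 19 semitones — a perfect twelfth.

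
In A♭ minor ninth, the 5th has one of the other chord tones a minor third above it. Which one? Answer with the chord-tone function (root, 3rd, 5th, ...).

7th

A♭m9 is spelled A♭, C♭, E♭, G♭, B♭.
The 5th is E♭. A minor third above E♭ is G♭.
G♭ is the chord's 7th.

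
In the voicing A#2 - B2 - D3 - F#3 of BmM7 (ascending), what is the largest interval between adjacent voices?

Adjacent intervals: A#2→B2 = minor second; B2→D3 = minor third; D3→F#3 = major third.
The largest is D3 to F#3, a major third (4 semitones).

major 3rd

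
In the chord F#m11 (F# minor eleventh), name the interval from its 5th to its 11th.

F#m11: F# A C# E G# B.
So we need the interval from C# up to B.
From C# to B: 10 semitones over a seventh = minor.

minor seventh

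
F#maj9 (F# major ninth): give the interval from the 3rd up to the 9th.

minor seventh

F# major ninth is spelled F#-A#-C#-E#-G#.
That puts A# below G#.
7 letter names make it a seventh; at 10 semitones (a half step narrower than major) the quality is minor.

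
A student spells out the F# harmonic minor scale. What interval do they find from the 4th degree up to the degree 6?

m3

The scale runs F# G# A B C# D E#.
4th degree = B; scale degree 6 = D.
From B to D: 3 semitones over a third = minor.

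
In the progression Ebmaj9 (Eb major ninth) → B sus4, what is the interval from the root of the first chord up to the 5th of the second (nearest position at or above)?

Ebmaj9 (Eb major ninth) has Eb as its root, and B sus4 has F# as its 5th.
2 letter names make it a second; at 3 semitones (a half step wider than major) the quality is augmented.

augmented second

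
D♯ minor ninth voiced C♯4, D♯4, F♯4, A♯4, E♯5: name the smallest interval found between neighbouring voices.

major second

Adjacent intervals: C♯4→D♯4 = major second; D♯4→F♯4 = minor third; F♯4→A♯4 = major third; A♯4→E♯5 = perfect fifth.
The smallest is C♯4 to D♯4, a major second (2 semitones).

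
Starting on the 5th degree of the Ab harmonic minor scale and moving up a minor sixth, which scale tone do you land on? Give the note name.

Cb

The scale is Ab Bb Cb Db Eb Fb G.
The 5th degree is Eb; a minor sixth above that is Cb — scale degree 3.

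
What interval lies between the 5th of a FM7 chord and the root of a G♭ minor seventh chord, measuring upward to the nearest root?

diminished fifth

The 5th of FM7 is C; the root of G♭ minor seventh is G♭.
5 letter names make it a fifth; at 6 semitones (a half step narrower than perfect) the quality is diminished.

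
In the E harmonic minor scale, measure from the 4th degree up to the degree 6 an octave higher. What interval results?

The scale runs E F♯ G A B C D♯.
4th degree = A; 6th degree (up an octave) = C.
10 letter names make it a tenth; at 15 semitones (a half step narrower than major) the quality is minor.

minor tenth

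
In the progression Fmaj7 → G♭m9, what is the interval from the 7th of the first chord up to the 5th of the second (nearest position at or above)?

diminished seventh

Fmaj7 has E as its 7th, and G♭m9 has D♭ as its 5th.
E up to D♭ is 9 semitones, a whole step narrower than a major seventh, so the interval is diminished.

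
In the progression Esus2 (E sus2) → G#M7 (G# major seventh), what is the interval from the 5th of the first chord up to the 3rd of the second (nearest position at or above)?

Esus2 (E sus2) has B as its 5th, and G#M7 (G# major seventh) has B# as its 3rd.
From B to B#: 1 semitone over a unison = augmented.

augmented unison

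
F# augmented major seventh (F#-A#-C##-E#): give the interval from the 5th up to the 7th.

5th = C##; 7th = E#.
3 letter names make it a third; at 3 semitones (a half step narrower than major) the quality is minor.

minor 3rd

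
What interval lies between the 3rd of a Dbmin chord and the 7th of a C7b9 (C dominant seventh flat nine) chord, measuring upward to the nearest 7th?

augmented fourth

The 3rd of Dbmin is Fb; the 7th of C7b9 (C dominant seventh flat nine) is Bb.
4 letter names make it a fourth; at 6 semitones (a half step wider than perfect) the quality is augmented.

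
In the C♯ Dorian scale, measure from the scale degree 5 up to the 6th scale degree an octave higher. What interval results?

M9

The scale runs C♯ D♯ E F♯ G♯ A♯ B.
That puts G♯ below A♯.
From G♯ to A♯ is 14 semitones, exactly the major ninth.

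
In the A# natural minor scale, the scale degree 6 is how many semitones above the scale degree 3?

5

The scale is A# B# C# D# E# F# G#.
C# up to F# is a perfect fourth — 5 semitones.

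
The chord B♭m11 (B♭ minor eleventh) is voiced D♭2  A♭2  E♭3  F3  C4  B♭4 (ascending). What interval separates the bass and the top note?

The outer voices are D♭2 and B♭4.
Counting 20 letters and 33 half steps from D♭ gives a major 20th.

major 20th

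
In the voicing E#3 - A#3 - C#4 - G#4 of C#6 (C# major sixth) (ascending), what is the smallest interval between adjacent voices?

minor third

Adjacent intervals: E#3→A#3 = perfect fourth; A#3→C#4 = minor third; C#4→G#4 = perfect fifth.
The smallest is A#3 to C#4, a minor third (3 semitones).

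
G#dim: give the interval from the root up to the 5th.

The chord tones of G# diminished are G#-B-D.
The root is G# and the 5th is D.
5 letter names make it a fifth; at 6 semitones (a half step narrower than perfect) the quality is diminished.

diminished fifth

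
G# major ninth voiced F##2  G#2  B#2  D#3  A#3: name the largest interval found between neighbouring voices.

perfect fifth

Adjacent intervals: F##2→G#2 = minor second; G#2→B#2 = major third; B#2→D#3 = minor third; D#3→A#3 = perfect fifth.
The largest is D#3 to A#3, a perfect fifth (7 semitones).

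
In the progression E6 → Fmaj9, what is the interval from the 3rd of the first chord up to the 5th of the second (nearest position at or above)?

diminished 4th

The 3rd of E6 is G#; the 5th of Fmaj9 is C.
G# up to C is 4 semitones, a half step narrower than a perfect fourth, so the interval is diminished.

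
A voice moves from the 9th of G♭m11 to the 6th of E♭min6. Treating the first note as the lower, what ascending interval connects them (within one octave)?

major 3rd

G♭m11 has A♭ as its 9th, and E♭min6 has C as its 6th.
From A♭ to C is 4 semitones, exactly the major third.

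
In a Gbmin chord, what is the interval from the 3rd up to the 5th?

Gb minor is spelled Gb–Bbb–Db.
The 3rd is Bbb and the 5th is Db.
Bbb up to Db spans 3 letter names and 4 semitones — a major third.

major third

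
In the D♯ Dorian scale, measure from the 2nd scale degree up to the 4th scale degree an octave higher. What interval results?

The scale runs D♯ E♯ F♯ G♯ A♯ B♯ C♯.
So we need the interval from E♯ up to G♯.
10 letter names make it a tenth; at 15 semitones (a half step narrower than major) the quality is minor.

minor tenth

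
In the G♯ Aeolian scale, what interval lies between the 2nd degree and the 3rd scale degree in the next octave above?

G♯ natural minor: G♯ A♯ B C♯ D♯ E F♯.
The 2nd degree is A♯ and the 3rd degree (up an octave) is B.
From A♯ to B: 13 semitones over a ninth = minor.

m9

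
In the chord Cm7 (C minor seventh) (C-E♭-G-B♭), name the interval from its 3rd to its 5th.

That puts E♭ below G.
E♭ up to G spans 3 letter names and 4 semitones — a major third.

M3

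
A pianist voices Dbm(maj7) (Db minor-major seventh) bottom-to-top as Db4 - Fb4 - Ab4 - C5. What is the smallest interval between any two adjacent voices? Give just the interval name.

minor third

Adjacent intervals: Db4→Fb4 = minor third; Fb4→Ab4 = major third; Ab4→C5 = major third.
The smallest is Db4 to Fb4, a minor third (3 semitones).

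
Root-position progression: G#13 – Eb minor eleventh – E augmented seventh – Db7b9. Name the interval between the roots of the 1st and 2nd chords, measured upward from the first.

diminished 6th

The roots are G# and Eb.
6 letter names make it a sixth; at 7 semitones (a whole step narrower than major) the quality is diminished.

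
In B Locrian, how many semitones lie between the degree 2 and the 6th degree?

The scale is B C D E F G A.
C up to G is a perfect fifth — 7 semitones.

7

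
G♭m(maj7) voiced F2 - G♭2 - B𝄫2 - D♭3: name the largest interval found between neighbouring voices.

M3

Adjacent intervals: F2→G♭2 = minor second; G♭2→B𝄫2 = minor third; B𝄫2→D♭3 = major third.
The largest is B𝄫2 to D♭3, a major third (4 semitones).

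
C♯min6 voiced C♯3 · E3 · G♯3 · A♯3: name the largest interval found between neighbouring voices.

Adjacent intervals: C♯3→E3 = minor third; E3→G♯3 = major third; G♯3→A♯3 = major second.
The largest is E3 to G♯3, a major third (4 semitones).

major third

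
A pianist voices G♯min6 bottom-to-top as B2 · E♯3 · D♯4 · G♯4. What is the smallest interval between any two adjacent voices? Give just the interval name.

Adjacent intervals: B2→E♯3 = augmented fourth; E♯3→D♯4 = minor seventh; D♯4→G♯4 = perfect fourth.
The smallest is D♯4 to G♯4, a perfect fourth (5 semitones).

perfect fourth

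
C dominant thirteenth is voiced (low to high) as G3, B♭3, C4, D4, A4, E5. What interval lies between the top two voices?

Those voices are A4 and E5.
From A to E is 7 semitones, exactly the perfect fifth.

perfect fifth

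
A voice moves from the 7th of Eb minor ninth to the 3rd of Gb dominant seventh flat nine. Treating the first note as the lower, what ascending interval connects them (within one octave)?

The 7th of Eb minor ninth is Db; the 3rd of Gb dominant seventh flat nine is Bb.
Db up to Bb spans 6 letter names and 9 semitones — a major sixth.

major sixth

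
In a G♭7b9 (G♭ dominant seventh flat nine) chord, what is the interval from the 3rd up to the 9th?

Spelling the chord: G♭-B♭-D♭-F♭-A𝄫.
3rd = B♭; 9th = A𝄫.
7 letter names make it a seventh; at 9 semitones (a whole step narrower than major) the quality is diminished.

d7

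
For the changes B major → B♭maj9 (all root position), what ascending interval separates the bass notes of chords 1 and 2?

The roots are B and B♭.
B up to B♭ is 11 semitones, a half step narrower than a perfect octave, so the interval is diminished.

d8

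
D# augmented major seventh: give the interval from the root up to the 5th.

D#+maj7 is spelled D#-F##-A##-C##.
The root is D# and the 5th is A##.
From D# to A##: 8 semitones over a fifth = augmented.

A5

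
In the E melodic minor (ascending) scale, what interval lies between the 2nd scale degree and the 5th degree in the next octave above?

perfect eleventh

Spelling the E melodic minor (ascending) scale: E F# G A B C# D#.
That puts F# below B.
F# up to B spans 11 letter names and 17 semitones — a perfect eleventh.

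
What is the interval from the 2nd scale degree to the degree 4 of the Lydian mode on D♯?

major third

The scale runs D♯ E♯ F𝄪 G𝄪 A♯ B♯ C𝄪.
2nd scale degree = E♯; 4th degree = G𝄪.
From E♯ to G𝄪 is 4 semitones, exactly the major third.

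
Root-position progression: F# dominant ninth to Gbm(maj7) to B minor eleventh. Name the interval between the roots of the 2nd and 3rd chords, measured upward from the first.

augmented 3rd

The roots are Gb and B.
3 letter names make it a third; at 5 semitones (a half step wider than major) the quality is augmented.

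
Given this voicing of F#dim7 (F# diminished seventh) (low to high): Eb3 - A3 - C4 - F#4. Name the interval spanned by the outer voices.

The outer voices are Eb3 and F#4.
Eb up to F# is 15 semitones, a half step wider than a major ninth, so the interval is augmented.

A9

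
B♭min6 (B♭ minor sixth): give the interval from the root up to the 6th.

major sixth

The chord tones of B♭ minor sixth are B♭, D♭, F, G.
Root = B♭; 6th = G.
B♭ up to G spans 6 letter names and 9 semitones — a major sixth.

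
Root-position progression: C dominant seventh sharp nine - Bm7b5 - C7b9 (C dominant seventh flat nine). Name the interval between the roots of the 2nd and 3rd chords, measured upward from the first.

minor second

The roots are B and C.
B up to C is 1 semitone, a half step narrower than a major second, so the interval is minor.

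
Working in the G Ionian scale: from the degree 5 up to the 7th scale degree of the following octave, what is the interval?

major 10th

G major: G A B C D E F♯.
Degree 5 = D; 7th scale degree (up an octave) = F♯.
From D to F♯ is 16 semitones, exactly the major tenth.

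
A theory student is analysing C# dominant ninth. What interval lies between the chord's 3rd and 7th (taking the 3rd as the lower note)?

diminished fifth

Spelling the chord: C#–E#–G#–B–D#.
So we need the interval from E# up to B.
From E# to B: 6 semitones over a fifth = diminished.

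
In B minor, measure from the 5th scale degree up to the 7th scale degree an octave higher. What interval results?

minor tenth

The scale runs B C♯ D E F♯ G A.
So we need the interval from F♯ up to A.
10 letter names make it a tenth; at 15 semitones (a half step narrower than major) the quality is minor.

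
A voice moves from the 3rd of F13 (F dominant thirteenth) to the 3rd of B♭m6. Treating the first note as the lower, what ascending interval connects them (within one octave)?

diminished 4th

The 3rd of F13 (F dominant thirteenth) is A; the 3rd of B♭m6 is D♭.
From A to D♭: 4 semitones over a fourth = diminished.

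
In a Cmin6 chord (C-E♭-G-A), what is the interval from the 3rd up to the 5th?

The 3rd is E♭ and the 5th is G.
E♭ up to G spans 3 letter names and 4 semitones — a major third.

major third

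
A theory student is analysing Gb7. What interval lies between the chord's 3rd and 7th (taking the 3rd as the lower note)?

diminished fifth

Gb7 (Gb dominant seventh) is spelled Gb, Bb, Db, Fb.
3rd = Bb; 7th = Fb.
5 letter names make it a fifth; at 6 semitones (a half step narrower than perfect) the quality is diminished.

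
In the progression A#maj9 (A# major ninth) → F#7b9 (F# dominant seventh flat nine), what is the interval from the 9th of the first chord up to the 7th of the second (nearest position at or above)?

diminished 4th

A#maj9 (A# major ninth) has B# as its 9th, and F#7b9 (F# dominant seventh flat nine) has E as its 7th.
From B# to E: 4 semitones over a fourth = diminished.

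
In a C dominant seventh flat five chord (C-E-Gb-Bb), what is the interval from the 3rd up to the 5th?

diminished third

So we need the interval from E up to Gb.
From E to Gb: 2 semitones over a third = diminished.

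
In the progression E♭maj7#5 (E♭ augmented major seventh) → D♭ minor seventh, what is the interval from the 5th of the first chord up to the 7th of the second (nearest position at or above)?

E♭maj7#5 (E♭ augmented major seventh) has B as its 5th, and D♭ minor seventh has C♭ as its 7th.
B up to C♭ is 0 semitones, a whole step narrower than a major second, so the interval is diminished.

diminished second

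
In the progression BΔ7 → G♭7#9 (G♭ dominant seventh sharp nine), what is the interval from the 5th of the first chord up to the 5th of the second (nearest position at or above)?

BΔ7 has F♯ as its 5th, and G♭7#9 (G♭ dominant seventh sharp nine) has D♭ as its 5th.
F♯ up to D♭ is 7 semitones, a whole step narrower than a major sixth, so the interval is diminished.

diminished sixth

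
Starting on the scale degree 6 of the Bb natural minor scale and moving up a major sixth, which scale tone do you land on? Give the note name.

Eb

The scale is Bb C Db Eb F Gb Ab.
The scale degree 6 is Gb; a major sixth above that is Eb — scale degree 4.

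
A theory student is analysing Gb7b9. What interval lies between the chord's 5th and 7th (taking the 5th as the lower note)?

m3

The chord tones of Gb dominant seventh flat nine are Gb-Bb-Db-Fb-Abb.
The 5th is Db and the 7th is Fb.
From Db to Fb: 3 semitones over a third = minor.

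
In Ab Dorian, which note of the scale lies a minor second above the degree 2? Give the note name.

The scale is Ab Bb Cb Db Eb F Gb.
The degree 2 is Bb; a minor second above that is Cb — scale degree 3.

Cb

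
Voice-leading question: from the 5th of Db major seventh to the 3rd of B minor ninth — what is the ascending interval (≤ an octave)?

The 5th of Db major seventh is Ab; the 3rd of B minor ninth is D.
From Ab to D: 6 semitones over a fourth = augmented.

A4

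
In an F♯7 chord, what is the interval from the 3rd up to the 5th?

F♯ dominant seventh: F♯, A♯, C♯, E.
That puts A♯ below C♯.
From A♯ to C♯: 3 semitones over a third = minor.

minor third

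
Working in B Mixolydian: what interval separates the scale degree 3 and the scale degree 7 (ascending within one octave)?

diminished 5th

The scale runs B C♯ D♯ E F♯ G♯ A.
Scale degree 3 = D♯; 7th degree = A.
5 letter names make it a fifth; at 6 semitones (a half step narrower than perfect) the quality is diminished.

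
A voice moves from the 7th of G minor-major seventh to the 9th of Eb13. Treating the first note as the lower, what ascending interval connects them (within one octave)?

diminished octave

G minor-major seventh has F# as its 7th, and Eb13 has F as its 9th.
8 letter names make it an octave; at 11 semitones (a half step narrower than perfect) the quality is diminished.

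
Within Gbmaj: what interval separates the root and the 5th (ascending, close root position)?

perfect fifth

The chord tones of Gb major are Gb, Bb, Db.
Root = Gb; 5th = Db.
Counting 5 letters and 7 half steps from Gb gives a perfect fifth.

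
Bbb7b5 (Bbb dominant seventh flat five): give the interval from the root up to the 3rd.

Bbb7b5 (Bbb dominant seventh flat five) is spelled Bbb Db Fbb Abb.
That puts Bbb below Db.
From Bbb to Db is 4 semitones, exactly the major third.

major third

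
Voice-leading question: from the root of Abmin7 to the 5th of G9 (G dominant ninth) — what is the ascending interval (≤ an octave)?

augmented fourth

The root of Abmin7 is Ab; the 5th of G9 (G dominant ninth) is D.
From Ab to D: 6 semitones over a fourth = augmented.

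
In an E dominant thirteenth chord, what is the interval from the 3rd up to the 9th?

minor seventh

The chord tones of E13 (E dominant thirteenth) are E G♯ B D F♯ C♯.
That puts G♯ below F♯.
G♯ up to F♯ is 10 semitones, a half step narrower than a major seventh, so the interval is minor.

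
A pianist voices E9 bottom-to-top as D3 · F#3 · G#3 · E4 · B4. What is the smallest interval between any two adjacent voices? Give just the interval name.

M2

Adjacent intervals: D3→F#3 = major third; F#3→G#3 = major second; G#3→E4 = minor sixth; E4→B4 = perfect fifth.
The smallest is F#3 to G#3, a major second (2 semitones).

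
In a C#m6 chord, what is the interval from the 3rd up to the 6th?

The chord tones of C#m6 (C# minor sixth) are C#, E, G#, A#.
That puts E below A#.
4 letter names make it a fourth; at 6 semitones (a half step wider than perfect) the quality is augmented.

augmented 4th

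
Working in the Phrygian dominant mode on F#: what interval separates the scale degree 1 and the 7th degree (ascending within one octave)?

minor seventh

F# phrygian dominant: F# G A# B C# D E.
So we need the interval from F# up to E.
F# up to E is 10 semitones, a half step narrower than a major seventh, so the interval is minor.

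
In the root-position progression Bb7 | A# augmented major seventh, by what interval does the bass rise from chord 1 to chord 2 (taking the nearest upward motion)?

A7

The roots are Bb and A#.
From Bb to A#: 12 semitones over a seventh = augmented.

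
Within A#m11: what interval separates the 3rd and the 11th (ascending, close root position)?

A#m11 (A# minor eleventh): A# C# E# G# B# D#.
The 3rd is C# and the 11th is D#.
From C# to D# is 14 semitones, exactly the major ninth.

major ninth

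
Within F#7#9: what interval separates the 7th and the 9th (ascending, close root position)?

augmented third

The chord tones of F#7#9 (F# dominant seventh sharp nine) are F#-A#-C#-E-G##.
So we need the interval from E up to G##.
E up to G## is 5 semitones, a half step wider than a major third, so the interval is augmented.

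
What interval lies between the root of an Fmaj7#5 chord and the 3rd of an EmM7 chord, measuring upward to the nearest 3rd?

M2

The root of Fmaj7#5 is F; the 3rd of EmM7 is G.
From F to G is 2 semitones, exactly the major second.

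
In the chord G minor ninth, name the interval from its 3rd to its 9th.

major seventh

Gmin9: G Bb D F A.
That puts Bb below A.
Counting 7 letters and 11 half steps from Bb gives a major seventh.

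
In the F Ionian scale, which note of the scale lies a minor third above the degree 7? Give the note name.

G

The scale is F G A Bb C D E.
The degree 7 is E; a minor third above that is G — scale degree 2.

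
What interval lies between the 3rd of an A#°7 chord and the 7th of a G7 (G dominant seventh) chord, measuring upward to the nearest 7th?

A#°7 has C# as its 3rd, and G7 (G dominant seventh) has F as its 7th.
4 letter names make it a fourth; at 4 semitones (a half step narrower than perfect) the quality is diminished.

diminished fourth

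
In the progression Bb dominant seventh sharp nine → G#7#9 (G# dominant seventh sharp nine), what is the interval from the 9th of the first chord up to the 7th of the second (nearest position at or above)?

P4

The 9th of Bb dominant seventh sharp nine is C#; the 7th of G#7#9 (G# dominant seventh sharp nine) is F#.
From C# to F# is 5 semitones, exactly the perfect fourth.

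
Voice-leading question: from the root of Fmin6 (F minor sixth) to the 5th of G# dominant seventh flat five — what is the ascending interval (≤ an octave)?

Fmin6 (F minor sixth) has F as its root, and G# dominant seventh flat five has D as its 5th.
From F to D is 9 semitones, exactly the major sixth.

M6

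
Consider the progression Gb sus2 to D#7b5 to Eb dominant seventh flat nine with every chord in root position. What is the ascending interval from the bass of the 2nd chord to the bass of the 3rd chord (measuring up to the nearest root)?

diminished second

The roots are D# and Eb.
D# up to Eb is 0 semitones, a whole step narrower than a major second, so the interval is diminished.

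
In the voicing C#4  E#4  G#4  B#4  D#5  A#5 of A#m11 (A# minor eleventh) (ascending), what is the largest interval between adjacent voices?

Adjacent intervals: C#4→E#4 = major third; E#4→G#4 = minor third; G#4→B#4 = major third; B#4→D#5 = minor third; D#5→A#5 = perfect fifth.
The largest is D#5 to A#5, a perfect fifth (7 semitones).

perfect 5th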